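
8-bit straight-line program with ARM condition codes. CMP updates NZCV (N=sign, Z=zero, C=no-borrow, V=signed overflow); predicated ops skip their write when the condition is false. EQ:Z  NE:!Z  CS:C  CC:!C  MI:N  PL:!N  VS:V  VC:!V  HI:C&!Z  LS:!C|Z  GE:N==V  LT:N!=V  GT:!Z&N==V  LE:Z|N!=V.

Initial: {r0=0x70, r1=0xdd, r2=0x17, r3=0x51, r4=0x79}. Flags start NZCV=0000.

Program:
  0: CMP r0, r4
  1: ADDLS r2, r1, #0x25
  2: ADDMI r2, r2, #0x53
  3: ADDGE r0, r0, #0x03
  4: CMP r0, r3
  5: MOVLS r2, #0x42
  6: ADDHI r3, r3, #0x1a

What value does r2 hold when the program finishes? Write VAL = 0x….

[0] flags=1000 → (cmp)
[1] flags=1000 LS?T → r2=0x02
[2] flags=1000 MI?T → r2=0x55
[3] flags=1000 GE?F → skip
[4] flags=0010 → (cmp)
[5] flags=0010 LS?F → skip
[6] flags=0010 HI?T → r3=0x6b

VAL = 0x55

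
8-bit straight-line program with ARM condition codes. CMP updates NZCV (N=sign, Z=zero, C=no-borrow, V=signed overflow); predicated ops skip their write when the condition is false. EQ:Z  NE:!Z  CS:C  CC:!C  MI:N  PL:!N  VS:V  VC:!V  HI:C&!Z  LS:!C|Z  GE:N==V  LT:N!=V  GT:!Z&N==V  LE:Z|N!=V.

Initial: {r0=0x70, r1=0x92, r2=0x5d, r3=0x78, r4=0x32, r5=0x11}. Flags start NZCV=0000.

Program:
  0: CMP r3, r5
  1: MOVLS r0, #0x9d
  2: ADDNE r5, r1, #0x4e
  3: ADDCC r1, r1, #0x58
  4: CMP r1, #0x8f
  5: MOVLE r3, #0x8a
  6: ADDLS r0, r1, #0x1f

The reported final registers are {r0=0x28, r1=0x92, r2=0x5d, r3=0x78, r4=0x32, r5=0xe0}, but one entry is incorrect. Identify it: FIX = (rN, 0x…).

0: ✓ CMP  NZCV=0010
1: · MOVLS
2: ✓ ADDNE  r5←0xe0
3: · ADDCC
4: ✓ CMP  NZCV=0010
5: · MOVLE
6: · ADDLS

FIX = (r0, 0x70)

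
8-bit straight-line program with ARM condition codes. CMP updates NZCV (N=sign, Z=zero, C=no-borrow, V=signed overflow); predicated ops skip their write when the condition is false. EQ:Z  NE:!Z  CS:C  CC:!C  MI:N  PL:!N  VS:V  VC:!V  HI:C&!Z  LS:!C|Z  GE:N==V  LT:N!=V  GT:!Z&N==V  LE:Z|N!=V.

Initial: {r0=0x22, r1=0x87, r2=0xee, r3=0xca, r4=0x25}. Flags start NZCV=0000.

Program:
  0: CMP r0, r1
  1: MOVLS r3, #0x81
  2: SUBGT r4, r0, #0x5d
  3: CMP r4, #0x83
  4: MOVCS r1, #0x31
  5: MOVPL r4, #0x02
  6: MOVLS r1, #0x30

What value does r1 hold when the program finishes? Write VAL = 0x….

[0] flags=1001 → (cmp)
[1] flags=1001 LS?T → r3=0x81
[2] flags=1001 GT?T → r4=0xc5
[3] flags=0010 → (cmp)
[4] flags=0010 CS?T → r1=0x31
[5] flags=0010 PL?T → r4=0x02
[6] flags=0010 LS?F → skip

VAL = 0x31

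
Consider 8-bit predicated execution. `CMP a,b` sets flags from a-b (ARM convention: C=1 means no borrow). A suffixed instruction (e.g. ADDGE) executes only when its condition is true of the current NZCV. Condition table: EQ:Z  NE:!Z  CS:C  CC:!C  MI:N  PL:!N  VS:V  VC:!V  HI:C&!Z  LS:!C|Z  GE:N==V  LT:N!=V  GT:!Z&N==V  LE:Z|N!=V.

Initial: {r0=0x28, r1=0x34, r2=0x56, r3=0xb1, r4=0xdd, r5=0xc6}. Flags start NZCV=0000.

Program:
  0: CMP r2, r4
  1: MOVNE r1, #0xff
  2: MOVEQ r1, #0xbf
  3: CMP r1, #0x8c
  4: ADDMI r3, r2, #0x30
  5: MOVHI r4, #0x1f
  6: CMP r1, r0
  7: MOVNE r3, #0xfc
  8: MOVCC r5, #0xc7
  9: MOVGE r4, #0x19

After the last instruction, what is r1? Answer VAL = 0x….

VAL = 0xff

0: ✓ CMP  NZCV=0000
1: ✓ MOVNE  r1←0xff
2: · MOVEQ
3: ✓ CMP  NZCV=0010
4: · ADDMI
5: ✓ MOVHI  r4←0x1f
6: ✓ CMP  NZCV=1010
7: ✓ MOVNE  r3←0xfc
8: · MOVCC
9: · MOVGE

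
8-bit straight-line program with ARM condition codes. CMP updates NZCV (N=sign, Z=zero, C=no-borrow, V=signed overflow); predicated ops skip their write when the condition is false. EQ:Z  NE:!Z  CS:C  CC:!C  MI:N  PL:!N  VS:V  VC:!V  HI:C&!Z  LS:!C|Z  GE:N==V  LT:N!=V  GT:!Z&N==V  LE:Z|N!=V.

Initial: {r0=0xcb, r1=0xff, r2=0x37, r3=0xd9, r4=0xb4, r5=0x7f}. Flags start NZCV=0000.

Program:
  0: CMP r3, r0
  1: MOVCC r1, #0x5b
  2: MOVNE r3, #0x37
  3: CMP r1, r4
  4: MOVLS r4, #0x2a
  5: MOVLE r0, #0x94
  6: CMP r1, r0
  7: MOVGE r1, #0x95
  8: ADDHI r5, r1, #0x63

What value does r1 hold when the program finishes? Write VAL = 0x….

VAL = 0x95

0: ✓ CMP  NZCV=0010
1: · MOVCC
2: ✓ MOVNE  r3←0x37
3: ✓ CMP  NZCV=0010
4: · MOVLS
5: · MOVLE
6: ✓ CMP  NZCV=0010
7: ✓ MOVGE  r1←0x95
8: ✓ ADDHI  r5←0xf8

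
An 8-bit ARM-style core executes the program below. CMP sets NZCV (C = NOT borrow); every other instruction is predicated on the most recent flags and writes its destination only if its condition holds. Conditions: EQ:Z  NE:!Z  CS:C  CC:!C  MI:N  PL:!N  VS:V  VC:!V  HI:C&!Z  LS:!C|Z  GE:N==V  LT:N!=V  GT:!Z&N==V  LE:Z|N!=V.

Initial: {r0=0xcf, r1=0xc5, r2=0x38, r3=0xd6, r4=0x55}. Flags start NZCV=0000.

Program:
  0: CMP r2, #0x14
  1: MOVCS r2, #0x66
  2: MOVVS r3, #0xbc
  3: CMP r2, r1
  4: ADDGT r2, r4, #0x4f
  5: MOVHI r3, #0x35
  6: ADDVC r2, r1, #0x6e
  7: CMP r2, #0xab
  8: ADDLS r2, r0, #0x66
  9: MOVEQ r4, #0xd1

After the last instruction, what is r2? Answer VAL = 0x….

VAL = 0x35

0: ✓ CMP  NZCV=0010
1: ✓ MOVCS  r2←0x66
2: · MOVVS
3: ✓ CMP  NZCV=1001
4: ✓ ADDGT  r2←0xa4
5: · MOVHI
6: · ADDVC
7: ✓ CMP  NZCV=1000
8: ✓ ADDLS  r2←0x35
9: · MOVEQ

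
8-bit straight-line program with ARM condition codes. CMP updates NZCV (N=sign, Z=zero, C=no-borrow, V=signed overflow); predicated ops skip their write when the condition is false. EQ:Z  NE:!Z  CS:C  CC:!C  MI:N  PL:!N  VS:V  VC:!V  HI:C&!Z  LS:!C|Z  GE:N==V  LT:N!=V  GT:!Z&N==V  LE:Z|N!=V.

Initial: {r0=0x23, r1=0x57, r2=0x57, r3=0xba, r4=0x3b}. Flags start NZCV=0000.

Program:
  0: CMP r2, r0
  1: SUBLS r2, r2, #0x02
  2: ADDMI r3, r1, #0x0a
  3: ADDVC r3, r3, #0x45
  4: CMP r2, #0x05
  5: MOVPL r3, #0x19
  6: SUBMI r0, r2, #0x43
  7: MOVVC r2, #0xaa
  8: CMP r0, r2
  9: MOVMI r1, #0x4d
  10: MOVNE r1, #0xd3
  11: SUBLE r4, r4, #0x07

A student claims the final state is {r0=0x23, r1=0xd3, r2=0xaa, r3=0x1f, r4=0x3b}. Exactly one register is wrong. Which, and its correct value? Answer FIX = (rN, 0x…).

FIX = (r3, 0x19)

[0] flags=0010 → (cmp)
[1] flags=0010 LS?F → skip
[2] flags=0010 MI?F → skip
[3] flags=0010 VC?T → r3=0xff
[4] flags=0010 → (cmp)
[5] flags=0010 PL?T → r3=0x19
[6] flags=0010 MI?F → skip
[7] flags=0010 VC?T → r2=0xaa
[8] flags=0000 → (cmp)
[9] flags=0000 MI?F → skip
[10] flags=0000 NE?T → r1=0xd3
[11] flags=0000 LE?F → skip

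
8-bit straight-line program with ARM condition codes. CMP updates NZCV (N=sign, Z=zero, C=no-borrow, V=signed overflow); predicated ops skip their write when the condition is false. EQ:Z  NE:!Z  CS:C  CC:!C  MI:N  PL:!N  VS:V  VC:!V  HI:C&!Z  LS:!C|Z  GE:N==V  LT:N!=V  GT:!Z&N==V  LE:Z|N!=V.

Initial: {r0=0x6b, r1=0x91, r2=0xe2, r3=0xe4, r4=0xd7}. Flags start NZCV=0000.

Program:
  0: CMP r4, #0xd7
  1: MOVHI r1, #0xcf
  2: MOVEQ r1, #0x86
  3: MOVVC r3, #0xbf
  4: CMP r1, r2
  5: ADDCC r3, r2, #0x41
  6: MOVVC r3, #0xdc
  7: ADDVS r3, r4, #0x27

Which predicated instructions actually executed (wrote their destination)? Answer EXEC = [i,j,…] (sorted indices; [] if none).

EXEC = [2,3,5,6]

[0] flags=0110 → (cmp)
[1] flags=0110 HI?F → skip
[2] flags=0110 EQ?T → r1=0x86
[3] flags=0110 VC?T → r3=0xbf
[4] flags=1000 → (cmp)
[5] flags=1000 CC?T → r3=0x23
[6] flags=1000 VC?T → r3=0xdc
[7] flags=1000 VS?F → skip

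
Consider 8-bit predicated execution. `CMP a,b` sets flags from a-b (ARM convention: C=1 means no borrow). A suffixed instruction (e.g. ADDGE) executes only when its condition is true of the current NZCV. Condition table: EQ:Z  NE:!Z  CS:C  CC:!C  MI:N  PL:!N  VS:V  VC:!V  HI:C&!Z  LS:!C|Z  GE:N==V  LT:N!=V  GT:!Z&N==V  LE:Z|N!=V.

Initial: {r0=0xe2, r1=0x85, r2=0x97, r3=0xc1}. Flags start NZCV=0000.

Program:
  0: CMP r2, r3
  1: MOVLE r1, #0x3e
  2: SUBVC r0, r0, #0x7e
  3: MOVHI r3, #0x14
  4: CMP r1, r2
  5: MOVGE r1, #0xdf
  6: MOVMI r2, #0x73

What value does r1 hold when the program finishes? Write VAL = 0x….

VAL = 0xdf

0: ✓ CMP  NZCV=1000
1: ✓ MOVLE  r1←0x3e
2: ✓ SUBVC  r0←0x64
3: · MOVHI
4: ✓ CMP  NZCV=1001
5: ✓ MOVGE  r1←0xdf
6: ✓ MOVMI  r2←0x73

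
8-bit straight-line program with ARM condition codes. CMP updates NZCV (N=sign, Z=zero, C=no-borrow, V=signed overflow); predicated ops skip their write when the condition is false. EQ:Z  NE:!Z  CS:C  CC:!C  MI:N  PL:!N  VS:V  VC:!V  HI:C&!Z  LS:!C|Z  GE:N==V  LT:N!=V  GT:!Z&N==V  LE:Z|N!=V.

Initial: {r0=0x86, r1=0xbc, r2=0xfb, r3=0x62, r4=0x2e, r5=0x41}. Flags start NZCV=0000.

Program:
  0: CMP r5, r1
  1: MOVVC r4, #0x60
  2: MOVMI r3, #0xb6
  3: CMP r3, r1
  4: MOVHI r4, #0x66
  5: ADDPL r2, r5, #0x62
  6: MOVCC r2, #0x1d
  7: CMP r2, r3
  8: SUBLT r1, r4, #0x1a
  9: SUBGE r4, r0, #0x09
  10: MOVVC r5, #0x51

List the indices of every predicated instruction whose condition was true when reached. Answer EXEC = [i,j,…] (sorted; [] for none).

[0] flags=1001 → (cmp)
[1] flags=1001 VC?F → skip
[2] flags=1001 MI?T → r3=0xb6
[3] flags=1000 → (cmp)
[4] flags=1000 HI?F → skip
[5] flags=1000 PL?F → skip
[6] flags=1000 CC?T → r2=0x1d
[7] flags=0000 → (cmp)
[8] flags=0000 LT?F → skip
[9] flags=0000 GE?T → r4=0x7d
[10] flags=0000 VC?T → r5=0x51

EXEC = [2,6,9,10]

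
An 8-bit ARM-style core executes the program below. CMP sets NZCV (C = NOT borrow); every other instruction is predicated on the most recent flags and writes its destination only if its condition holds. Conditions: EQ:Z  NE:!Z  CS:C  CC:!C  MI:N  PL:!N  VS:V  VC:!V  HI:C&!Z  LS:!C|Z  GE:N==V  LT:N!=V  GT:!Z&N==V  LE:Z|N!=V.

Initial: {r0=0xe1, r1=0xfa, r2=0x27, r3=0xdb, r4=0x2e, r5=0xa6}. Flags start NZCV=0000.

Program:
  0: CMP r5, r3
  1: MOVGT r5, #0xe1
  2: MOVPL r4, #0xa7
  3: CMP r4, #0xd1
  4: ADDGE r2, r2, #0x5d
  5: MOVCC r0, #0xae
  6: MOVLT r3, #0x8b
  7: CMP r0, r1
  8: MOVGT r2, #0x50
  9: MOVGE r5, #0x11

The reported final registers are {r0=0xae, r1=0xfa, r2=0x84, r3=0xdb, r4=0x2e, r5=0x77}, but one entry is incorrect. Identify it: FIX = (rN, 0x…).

FIX = (r5, 0xa6)

0: ✓ CMP  NZCV=1000
1: · MOVGT
2: · MOVPL
3: ✓ CMP  NZCV=0000
4: ✓ ADDGE  r2←0x84
5: ✓ MOVCC  r0←0xae
6: · MOVLT
7: ✓ CMP  NZCV=1000
8: · MOVGT
9: · MOVGE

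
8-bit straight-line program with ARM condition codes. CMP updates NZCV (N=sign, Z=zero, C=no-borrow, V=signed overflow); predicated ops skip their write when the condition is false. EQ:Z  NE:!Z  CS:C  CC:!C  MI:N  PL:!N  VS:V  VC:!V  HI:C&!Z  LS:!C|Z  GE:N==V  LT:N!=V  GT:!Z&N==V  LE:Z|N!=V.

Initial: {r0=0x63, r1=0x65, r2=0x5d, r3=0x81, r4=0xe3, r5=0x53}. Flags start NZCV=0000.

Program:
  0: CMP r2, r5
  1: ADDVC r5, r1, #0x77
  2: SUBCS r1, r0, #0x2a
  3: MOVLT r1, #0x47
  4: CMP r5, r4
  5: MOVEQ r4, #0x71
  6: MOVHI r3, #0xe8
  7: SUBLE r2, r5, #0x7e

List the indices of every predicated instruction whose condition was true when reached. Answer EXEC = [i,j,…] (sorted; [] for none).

[0] flags=0010 → (cmp)
[1] flags=0010 VC?T → r5=0xdc
[2] flags=0010 CS?T → r1=0x39
[3] flags=0010 LT?F → skip
[4] flags=1000 → (cmp)
[5] flags=1000 EQ?F → skip
[6] flags=1000 HI?F → skip
[7] flags=1000 LE?T → r2=0x5e

EXEC = [1,2,7]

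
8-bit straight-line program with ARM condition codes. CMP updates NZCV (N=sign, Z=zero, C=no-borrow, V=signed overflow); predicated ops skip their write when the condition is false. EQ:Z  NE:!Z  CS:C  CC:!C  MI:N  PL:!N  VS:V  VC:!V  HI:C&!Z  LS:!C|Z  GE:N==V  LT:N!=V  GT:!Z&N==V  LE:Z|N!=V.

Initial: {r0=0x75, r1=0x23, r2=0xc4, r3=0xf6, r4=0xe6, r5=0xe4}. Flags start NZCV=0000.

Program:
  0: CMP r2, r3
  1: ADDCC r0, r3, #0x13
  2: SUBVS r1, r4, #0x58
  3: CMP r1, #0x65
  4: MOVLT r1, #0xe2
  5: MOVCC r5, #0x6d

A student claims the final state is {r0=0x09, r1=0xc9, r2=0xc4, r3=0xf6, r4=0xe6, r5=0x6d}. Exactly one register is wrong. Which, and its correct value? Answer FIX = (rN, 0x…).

FIX = (r1, 0xe2)

[0] flags=1000 → (cmp)
[1] flags=1000 CC?T → r0=0x09
[2] flags=1000 VS?F → skip
[3] flags=1000 → (cmp)
[4] flags=1000 LT?T → r1=0xe2
[5] flags=1000 CC?T → r5=0x6d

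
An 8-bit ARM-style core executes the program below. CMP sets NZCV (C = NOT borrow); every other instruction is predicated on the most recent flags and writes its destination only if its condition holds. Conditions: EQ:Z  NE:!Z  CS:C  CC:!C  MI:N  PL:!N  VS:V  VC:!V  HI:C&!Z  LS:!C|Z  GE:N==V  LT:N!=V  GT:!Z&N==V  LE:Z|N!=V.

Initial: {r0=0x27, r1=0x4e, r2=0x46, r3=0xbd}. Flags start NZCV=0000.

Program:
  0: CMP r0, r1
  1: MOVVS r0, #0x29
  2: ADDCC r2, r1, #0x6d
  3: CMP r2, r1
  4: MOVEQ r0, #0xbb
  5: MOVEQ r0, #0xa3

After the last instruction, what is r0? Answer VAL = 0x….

VAL = 0x27

0: ✓ CMP  NZCV=1000
1: · MOVVS
2: ✓ ADDCC  r2←0xbb
3: ✓ CMP  NZCV=0011
4: · MOVEQ
5: · MOVEQ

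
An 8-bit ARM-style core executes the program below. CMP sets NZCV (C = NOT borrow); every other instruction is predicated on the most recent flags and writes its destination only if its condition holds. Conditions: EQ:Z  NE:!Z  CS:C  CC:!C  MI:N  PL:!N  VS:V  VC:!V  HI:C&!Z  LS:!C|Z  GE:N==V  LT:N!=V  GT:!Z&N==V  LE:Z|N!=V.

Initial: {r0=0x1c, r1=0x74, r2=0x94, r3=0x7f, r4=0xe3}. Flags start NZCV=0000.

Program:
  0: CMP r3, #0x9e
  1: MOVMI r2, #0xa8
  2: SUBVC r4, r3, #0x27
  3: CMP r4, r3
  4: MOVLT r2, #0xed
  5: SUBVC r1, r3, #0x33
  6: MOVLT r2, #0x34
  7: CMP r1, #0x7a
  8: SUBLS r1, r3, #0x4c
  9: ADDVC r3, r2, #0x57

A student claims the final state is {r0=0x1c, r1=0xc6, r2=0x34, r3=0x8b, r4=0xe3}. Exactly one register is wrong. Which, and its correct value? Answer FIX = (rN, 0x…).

FIX = (r1, 0x33)

[0] flags=1001 → (cmp)
[1] flags=1001 MI?T → r2=0xa8
[2] flags=1001 VC?F → skip
[3] flags=0011 → (cmp)
[4] flags=0011 LT?T → r2=0xed
[5] flags=0011 VC?F → skip
[6] flags=0011 LT?T → r2=0x34
[7] flags=1000 → (cmp)
[8] flags=1000 LS?T → r1=0x33
[9] flags=1000 VC?T → r3=0x8b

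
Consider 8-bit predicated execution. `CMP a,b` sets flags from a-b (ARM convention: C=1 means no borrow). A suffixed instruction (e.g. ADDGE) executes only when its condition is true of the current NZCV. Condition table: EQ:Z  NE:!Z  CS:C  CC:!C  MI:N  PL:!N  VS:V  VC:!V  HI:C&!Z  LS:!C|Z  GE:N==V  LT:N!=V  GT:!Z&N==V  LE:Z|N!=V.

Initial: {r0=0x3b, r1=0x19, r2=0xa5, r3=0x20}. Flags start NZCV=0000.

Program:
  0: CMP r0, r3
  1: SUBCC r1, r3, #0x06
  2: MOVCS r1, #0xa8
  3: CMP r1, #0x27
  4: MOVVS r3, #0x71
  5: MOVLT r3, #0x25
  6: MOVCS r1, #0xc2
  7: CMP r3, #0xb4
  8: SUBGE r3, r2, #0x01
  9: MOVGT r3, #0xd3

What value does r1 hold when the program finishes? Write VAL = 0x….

VAL = 0xc2

0: ✓ CMP  NZCV=0010
1: · SUBCC
2: ✓ MOVCS  r1←0xa8
3: ✓ CMP  NZCV=1010
4: · MOVVS
5: ✓ MOVLT  r3←0x25
6: ✓ MOVCS  r1←0xc2
7: ✓ CMP  NZCV=0000
8: ✓ SUBGE  r3←0xa4
9: ✓ MOVGT  r3←0xd3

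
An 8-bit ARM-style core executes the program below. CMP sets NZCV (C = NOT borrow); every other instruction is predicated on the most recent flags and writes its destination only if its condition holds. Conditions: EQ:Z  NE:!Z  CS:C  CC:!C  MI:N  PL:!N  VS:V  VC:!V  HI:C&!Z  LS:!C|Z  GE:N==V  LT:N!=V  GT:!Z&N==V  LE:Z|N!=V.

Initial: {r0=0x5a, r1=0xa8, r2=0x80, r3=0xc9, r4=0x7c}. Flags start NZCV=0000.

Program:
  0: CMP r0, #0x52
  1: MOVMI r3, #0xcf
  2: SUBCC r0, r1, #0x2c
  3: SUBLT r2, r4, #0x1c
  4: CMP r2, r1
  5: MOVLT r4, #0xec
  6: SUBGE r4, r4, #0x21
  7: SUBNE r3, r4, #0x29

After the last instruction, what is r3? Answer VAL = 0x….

VAL = 0xc3

0: ✓ CMP  NZCV=0010
1: · MOVMI
2: · SUBCC
3: · SUBLT
4: ✓ CMP  NZCV=1000
5: ✓ MOVLT  r4←0xec
6: · SUBGE
7: ✓ SUBNE  r3←0xc3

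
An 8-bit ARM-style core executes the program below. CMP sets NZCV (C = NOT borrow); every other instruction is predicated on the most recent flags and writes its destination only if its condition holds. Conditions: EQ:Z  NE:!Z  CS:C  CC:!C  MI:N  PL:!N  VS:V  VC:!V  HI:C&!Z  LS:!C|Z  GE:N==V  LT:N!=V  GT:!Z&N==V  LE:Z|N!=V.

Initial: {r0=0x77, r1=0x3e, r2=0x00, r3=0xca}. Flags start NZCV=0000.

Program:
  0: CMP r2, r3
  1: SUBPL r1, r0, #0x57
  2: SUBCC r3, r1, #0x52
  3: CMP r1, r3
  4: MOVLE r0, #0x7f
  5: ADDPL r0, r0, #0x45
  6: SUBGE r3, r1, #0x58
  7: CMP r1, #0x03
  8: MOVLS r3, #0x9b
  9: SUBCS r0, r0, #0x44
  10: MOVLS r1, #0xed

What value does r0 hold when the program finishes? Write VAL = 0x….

[0] flags=0000 → (cmp)
[1] flags=0000 PL?T → r1=0x20
[2] flags=0000 CC?T → r3=0xce
[3] flags=0000 → (cmp)
[4] flags=0000 LE?F → skip
[5] flags=0000 PL?T → r0=0xbc
[6] flags=0000 GE?T → r3=0xc8
[7] flags=0010 → (cmp)
[8] flags=0010 LS?F → skip
[9] flags=0010 CS?T → r0=0x78
[10] flags=0010 LS?F → skip

VAL = 0x78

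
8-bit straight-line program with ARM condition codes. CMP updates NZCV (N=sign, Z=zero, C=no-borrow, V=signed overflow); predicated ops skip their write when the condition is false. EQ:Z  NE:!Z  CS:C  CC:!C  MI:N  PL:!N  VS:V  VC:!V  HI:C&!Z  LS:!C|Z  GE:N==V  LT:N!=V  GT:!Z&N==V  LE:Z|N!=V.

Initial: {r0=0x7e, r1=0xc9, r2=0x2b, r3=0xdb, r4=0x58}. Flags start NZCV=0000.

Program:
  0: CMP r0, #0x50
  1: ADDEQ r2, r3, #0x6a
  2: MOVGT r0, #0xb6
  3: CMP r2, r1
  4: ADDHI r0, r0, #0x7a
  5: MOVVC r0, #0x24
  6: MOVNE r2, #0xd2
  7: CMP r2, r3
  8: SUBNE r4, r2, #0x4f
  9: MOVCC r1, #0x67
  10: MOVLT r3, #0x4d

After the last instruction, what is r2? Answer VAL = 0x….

VAL = 0xd2

0: ✓ CMP  NZCV=0010
1: · ADDEQ
2: ✓ MOVGT  r0←0xb6
3: ✓ CMP  NZCV=0000
4: · ADDHI
5: ✓ MOVVC  r0←0x24
6: ✓ MOVNE  r2←0xd2
7: ✓ CMP  NZCV=1000
8: ✓ SUBNE  r4←0x83
9: ✓ MOVCC  r1←0x67
10: ✓ MOVLT  r3←0x4d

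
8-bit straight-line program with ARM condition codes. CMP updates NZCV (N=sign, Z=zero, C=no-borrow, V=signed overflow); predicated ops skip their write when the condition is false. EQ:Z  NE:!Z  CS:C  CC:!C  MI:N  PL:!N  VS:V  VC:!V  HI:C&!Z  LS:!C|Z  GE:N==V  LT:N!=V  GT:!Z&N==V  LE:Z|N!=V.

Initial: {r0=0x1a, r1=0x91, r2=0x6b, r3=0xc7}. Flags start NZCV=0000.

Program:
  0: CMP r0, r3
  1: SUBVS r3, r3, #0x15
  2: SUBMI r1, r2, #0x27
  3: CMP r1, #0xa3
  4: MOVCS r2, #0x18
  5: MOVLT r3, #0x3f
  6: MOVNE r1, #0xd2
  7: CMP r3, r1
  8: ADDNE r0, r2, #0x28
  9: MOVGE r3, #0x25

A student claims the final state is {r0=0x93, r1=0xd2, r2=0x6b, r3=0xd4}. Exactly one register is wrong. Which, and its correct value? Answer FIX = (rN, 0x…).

0: ✓ CMP  NZCV=0000
1: · SUBVS
2: · SUBMI
3: ✓ CMP  NZCV=1000
4: · MOVCS
5: ✓ MOVLT  r3←0x3f
6: ✓ MOVNE  r1←0xd2
7: ✓ CMP  NZCV=0000
8: ✓ ADDNE  r0←0x93
9: ✓ MOVGE  r3←0x25

FIX = (r3, 0x25)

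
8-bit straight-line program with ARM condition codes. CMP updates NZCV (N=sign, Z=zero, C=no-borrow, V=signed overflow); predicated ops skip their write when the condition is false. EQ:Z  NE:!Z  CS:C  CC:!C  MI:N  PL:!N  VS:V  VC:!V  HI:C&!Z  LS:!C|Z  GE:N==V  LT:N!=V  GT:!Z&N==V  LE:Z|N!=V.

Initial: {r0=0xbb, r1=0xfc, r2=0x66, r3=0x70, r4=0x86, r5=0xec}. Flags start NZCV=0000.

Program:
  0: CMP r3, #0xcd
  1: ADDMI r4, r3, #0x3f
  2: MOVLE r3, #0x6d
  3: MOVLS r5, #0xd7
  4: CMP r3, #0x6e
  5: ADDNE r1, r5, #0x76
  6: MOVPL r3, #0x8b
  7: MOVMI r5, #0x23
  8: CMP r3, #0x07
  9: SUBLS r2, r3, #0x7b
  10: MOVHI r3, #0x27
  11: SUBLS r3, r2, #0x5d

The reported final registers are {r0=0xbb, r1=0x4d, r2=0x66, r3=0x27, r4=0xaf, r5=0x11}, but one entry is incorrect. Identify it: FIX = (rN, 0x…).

0: ✓ CMP  NZCV=1001
1: ✓ ADDMI  r4←0xaf
2: · MOVLE
3: ✓ MOVLS  r5←0xd7
4: ✓ CMP  NZCV=0010
5: ✓ ADDNE  r1←0x4d
6: ✓ MOVPL  r3←0x8b
7: · MOVMI
8: ✓ CMP  NZCV=1010
9: · SUBLS
10: ✓ MOVHI  r3←0x27
11: · SUBLS

FIX = (r5, 0xd7)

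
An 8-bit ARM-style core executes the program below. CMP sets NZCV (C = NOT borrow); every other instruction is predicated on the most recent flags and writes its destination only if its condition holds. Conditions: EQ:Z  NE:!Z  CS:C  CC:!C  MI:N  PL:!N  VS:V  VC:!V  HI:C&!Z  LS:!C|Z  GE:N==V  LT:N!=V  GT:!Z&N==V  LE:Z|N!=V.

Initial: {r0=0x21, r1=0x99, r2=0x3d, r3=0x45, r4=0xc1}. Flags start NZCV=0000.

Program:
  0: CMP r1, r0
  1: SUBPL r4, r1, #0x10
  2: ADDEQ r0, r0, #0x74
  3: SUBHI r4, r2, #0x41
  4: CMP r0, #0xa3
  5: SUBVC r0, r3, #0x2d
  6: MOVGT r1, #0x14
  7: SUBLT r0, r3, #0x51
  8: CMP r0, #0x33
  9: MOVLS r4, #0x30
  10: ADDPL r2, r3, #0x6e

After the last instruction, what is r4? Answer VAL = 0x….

[0] flags=0011 → (cmp)
[1] flags=0011 PL?T → r4=0x89
[2] flags=0011 EQ?F → skip
[3] flags=0011 HI?T → r4=0xfc
[4] flags=0000 → (cmp)
[5] flags=0000 VC?T → r0=0x18
[6] flags=0000 GT?T → r1=0x14
[7] flags=0000 LT?F → skip
[8] flags=1000 → (cmp)
[9] flags=1000 LS?T → r4=0x30
[10] flags=1000 PL?F → skip

VAL = 0x30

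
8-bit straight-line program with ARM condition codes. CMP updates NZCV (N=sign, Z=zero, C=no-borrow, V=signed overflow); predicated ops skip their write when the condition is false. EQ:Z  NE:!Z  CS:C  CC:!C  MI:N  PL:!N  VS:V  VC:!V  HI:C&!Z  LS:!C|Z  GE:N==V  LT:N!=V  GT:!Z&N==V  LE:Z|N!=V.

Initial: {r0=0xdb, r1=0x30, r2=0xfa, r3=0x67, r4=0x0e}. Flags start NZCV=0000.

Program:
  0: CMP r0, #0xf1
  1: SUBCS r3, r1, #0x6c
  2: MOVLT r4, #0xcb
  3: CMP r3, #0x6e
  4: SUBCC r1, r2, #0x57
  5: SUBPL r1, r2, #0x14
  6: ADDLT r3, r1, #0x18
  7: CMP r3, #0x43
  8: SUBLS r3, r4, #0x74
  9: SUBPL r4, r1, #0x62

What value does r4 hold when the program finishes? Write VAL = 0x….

0: ✓ CMP  NZCV=1000
1: · SUBCS
2: ✓ MOVLT  r4←0xcb
3: ✓ CMP  NZCV=1000
4: ✓ SUBCC  r1←0xa3
5: · SUBPL
6: ✓ ADDLT  r3←0xbb
7: ✓ CMP  NZCV=0011
8: · SUBLS
9: ✓ SUBPL  r4←0x41

VAL = 0x41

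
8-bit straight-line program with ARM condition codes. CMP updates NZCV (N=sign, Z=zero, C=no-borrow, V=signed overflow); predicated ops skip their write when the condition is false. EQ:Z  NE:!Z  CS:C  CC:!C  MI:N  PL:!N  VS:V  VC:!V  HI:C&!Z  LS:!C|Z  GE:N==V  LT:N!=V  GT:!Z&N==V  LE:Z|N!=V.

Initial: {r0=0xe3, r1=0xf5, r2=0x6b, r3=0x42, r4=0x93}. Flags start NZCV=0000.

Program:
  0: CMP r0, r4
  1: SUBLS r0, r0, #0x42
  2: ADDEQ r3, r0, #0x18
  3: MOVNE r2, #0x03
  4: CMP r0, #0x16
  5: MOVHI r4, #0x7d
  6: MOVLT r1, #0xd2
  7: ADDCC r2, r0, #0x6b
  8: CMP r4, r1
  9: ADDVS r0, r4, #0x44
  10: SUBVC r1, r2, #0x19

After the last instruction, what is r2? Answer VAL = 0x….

0: ✓ CMP  NZCV=0010
1: · SUBLS
2: · ADDEQ
3: ✓ MOVNE  r2←0x03
4: ✓ CMP  NZCV=1010
5: ✓ MOVHI  r4←0x7d
6: ✓ MOVLT  r1←0xd2
7: · ADDCC
8: ✓ CMP  NZCV=1001
9: ✓ ADDVS  r0←0xc1
10: · SUBVC

VAL = 0x03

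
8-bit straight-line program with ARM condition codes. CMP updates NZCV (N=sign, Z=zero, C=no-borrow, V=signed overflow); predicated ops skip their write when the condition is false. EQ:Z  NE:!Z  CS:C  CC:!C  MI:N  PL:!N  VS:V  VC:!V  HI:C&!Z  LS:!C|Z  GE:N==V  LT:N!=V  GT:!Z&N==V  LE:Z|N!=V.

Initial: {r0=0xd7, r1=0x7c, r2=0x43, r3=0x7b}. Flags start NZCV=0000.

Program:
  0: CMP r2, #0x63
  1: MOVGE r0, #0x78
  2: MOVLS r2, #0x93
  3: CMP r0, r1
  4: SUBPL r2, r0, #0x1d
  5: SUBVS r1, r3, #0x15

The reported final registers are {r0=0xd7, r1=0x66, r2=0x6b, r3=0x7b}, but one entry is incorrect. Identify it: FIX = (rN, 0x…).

[0] flags=1000 → (cmp)
[1] flags=1000 GE?F → skip
[2] flags=1000 LS?T → r2=0x93
[3] flags=0011 → (cmp)
[4] flags=0011 PL?T → r2=0xba
[5] flags=0011 VS?T → r1=0x66

FIX = (r2, 0xba)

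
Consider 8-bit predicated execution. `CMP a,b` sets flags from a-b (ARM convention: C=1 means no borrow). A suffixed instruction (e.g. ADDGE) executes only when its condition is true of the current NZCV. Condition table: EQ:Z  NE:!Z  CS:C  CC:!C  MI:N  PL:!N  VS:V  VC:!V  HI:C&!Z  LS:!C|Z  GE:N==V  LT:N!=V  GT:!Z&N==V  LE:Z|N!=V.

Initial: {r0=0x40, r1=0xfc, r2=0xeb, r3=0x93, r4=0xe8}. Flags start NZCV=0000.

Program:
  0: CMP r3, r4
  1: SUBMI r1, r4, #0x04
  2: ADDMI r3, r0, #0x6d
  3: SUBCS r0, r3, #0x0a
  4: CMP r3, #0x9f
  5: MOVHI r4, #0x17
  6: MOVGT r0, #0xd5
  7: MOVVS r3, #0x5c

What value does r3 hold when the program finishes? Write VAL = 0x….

VAL = 0xad

0: ✓ CMP  NZCV=1000
1: ✓ SUBMI  r1←0xe4
2: ✓ ADDMI  r3←0xad
3: · SUBCS
4: ✓ CMP  NZCV=0010
5: ✓ MOVHI  r4←0x17
6: ✓ MOVGT  r0←0xd5
7: · MOVVS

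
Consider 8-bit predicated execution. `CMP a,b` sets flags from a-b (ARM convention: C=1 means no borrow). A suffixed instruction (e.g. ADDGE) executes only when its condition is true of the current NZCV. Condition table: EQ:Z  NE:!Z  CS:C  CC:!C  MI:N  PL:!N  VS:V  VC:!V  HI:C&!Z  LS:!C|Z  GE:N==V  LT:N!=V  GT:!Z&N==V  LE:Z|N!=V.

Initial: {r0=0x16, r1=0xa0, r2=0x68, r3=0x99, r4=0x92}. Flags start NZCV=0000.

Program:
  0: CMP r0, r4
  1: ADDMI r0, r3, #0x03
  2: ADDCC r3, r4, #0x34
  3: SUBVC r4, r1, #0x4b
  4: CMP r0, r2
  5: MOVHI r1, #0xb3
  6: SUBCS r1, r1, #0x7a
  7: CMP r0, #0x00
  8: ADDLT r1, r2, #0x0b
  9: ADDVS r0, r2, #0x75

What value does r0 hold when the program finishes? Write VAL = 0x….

0: ✓ CMP  NZCV=1001
1: ✓ ADDMI  r0←0x9c
2: ✓ ADDCC  r3←0xc6
3: · SUBVC
4: ✓ CMP  NZCV=0011
5: ✓ MOVHI  r1←0xb3
6: ✓ SUBCS  r1←0x39
7: ✓ CMP  NZCV=1010
8: ✓ ADDLT  r1←0x73
9: · ADDVS

VAL = 0x9c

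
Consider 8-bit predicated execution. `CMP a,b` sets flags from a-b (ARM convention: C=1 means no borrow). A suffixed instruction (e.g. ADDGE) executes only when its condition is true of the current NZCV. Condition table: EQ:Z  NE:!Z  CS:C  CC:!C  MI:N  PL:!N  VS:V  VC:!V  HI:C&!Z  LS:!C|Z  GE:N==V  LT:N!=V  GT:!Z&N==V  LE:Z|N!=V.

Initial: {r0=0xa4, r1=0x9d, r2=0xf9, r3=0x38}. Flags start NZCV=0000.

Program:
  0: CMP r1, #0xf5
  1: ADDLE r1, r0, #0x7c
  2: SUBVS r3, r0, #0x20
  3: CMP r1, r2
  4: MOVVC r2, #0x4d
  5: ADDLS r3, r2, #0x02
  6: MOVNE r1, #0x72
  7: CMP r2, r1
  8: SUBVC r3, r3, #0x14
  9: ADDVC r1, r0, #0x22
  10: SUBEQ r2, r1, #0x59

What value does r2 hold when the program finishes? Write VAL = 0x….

VAL = 0x4d

0: ✓ CMP  NZCV=1000
1: ✓ ADDLE  r1←0x20
2: · SUBVS
3: ✓ CMP  NZCV=0000
4: ✓ MOVVC  r2←0x4d
5: ✓ ADDLS  r3←0x4f
6: ✓ MOVNE  r1←0x72
7: ✓ CMP  NZCV=1000
8: ✓ SUBVC  r3←0x3b
9: ✓ ADDVC  r1←0xc6
10: · SUBEQ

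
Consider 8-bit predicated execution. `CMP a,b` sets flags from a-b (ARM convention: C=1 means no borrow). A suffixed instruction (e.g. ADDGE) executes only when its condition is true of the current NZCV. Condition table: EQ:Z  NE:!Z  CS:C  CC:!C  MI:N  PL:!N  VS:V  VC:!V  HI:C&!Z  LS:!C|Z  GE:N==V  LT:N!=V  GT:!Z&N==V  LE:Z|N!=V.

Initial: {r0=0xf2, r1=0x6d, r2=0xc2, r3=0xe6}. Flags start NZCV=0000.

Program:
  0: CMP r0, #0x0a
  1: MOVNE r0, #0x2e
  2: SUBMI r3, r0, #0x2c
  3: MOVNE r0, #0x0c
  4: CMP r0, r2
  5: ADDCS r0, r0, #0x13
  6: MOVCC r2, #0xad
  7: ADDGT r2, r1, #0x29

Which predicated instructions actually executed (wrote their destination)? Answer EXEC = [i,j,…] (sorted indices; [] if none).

0: ✓ CMP  NZCV=1010
1: ✓ MOVNE  r0←0x2e
2: ✓ SUBMI  r3←0x02
3: ✓ MOVNE  r0←0x0c
4: ✓ CMP  NZCV=0000
5: · ADDCS
6: ✓ MOVCC  r2←0xad
7: ✓ ADDGT  r2←0x96

EXEC = [1,2,3,6,7]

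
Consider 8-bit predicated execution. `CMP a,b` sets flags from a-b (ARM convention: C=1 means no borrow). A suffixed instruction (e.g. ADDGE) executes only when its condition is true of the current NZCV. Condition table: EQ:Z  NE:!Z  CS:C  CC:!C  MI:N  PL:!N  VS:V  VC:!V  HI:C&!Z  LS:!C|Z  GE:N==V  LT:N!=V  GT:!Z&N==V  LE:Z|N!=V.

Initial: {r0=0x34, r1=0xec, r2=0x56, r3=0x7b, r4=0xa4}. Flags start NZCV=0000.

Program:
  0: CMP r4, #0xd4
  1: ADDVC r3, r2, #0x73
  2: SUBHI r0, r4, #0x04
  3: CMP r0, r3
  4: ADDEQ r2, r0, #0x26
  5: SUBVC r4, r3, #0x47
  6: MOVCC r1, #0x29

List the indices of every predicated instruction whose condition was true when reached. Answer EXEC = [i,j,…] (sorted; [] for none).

EXEC = [1,5,6]

[0] flags=1000 → (cmp)
[1] flags=1000 VC?T → r3=0xc9
[2] flags=1000 HI?F → skip
[3] flags=0000 → (cmp)
[4] flags=0000 EQ?F → skip
[5] flags=0000 VC?T → r4=0x82
[6] flags=0000 CC?T → r1=0x29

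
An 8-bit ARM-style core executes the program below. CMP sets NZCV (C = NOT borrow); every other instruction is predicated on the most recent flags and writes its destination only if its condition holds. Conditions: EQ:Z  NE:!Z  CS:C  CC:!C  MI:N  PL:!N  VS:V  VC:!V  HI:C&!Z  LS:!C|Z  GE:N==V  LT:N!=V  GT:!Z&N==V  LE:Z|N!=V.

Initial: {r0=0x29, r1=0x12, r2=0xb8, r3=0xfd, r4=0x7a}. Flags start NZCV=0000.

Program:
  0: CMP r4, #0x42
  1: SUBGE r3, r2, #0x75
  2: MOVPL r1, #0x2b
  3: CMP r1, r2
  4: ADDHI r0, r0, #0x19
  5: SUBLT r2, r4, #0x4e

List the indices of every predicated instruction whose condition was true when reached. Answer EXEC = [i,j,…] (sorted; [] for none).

[0] flags=0010 → (cmp)
[1] flags=0010 GE?T → r3=0x43
[2] flags=0010 PL?T → r1=0x2b
[3] flags=0000 → (cmp)
[4] flags=0000 HI?F → skip
[5] flags=0000 LT?F → skip

EXEC = [1,2]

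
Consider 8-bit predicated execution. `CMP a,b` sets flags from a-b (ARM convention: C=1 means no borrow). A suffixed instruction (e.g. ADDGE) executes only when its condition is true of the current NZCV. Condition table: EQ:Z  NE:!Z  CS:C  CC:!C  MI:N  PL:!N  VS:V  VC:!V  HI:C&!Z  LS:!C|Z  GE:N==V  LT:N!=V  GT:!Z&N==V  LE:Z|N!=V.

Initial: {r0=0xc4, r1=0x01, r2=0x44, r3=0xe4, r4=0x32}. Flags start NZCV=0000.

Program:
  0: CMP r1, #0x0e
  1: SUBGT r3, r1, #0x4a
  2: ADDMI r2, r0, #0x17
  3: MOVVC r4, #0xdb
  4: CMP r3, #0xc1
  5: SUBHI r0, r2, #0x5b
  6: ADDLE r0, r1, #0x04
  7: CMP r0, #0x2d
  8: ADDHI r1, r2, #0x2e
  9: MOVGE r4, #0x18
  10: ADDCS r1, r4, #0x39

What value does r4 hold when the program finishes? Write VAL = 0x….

VAL = 0xdb

0: ✓ CMP  NZCV=1000
1: · SUBGT
2: ✓ ADDMI  r2←0xdb
3: ✓ MOVVC  r4←0xdb
4: ✓ CMP  NZCV=0010
5: ✓ SUBHI  r0←0x80
6: · ADDLE
7: ✓ CMP  NZCV=0011
8: ✓ ADDHI  r1←0x09
9: · MOVGE
10: ✓ ADDCS  r1←0x14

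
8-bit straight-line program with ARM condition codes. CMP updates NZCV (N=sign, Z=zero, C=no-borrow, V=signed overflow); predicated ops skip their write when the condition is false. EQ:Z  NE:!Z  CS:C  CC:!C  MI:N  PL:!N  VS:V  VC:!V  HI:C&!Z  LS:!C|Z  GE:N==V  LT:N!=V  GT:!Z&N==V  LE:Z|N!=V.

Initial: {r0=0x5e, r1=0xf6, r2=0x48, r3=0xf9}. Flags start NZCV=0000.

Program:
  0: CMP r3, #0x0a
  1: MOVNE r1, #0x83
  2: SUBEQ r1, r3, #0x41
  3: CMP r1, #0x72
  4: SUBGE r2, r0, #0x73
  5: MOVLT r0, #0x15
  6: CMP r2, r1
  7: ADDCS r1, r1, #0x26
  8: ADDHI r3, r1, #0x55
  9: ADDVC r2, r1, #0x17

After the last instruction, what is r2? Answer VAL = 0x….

VAL = 0x48

[0] flags=1010 → (cmp)
[1] flags=1010 NE?T → r1=0x83
[2] flags=1010 EQ?F → skip
[3] flags=0011 → (cmp)
[4] flags=0011 GE?F → skip
[5] flags=0011 LT?T → r0=0x15
[6] flags=1001 → (cmp)
[7] flags=1001 CS?F → skip
[8] flags=1001 HI?F → skip
[9] flags=1001 VC?F → skip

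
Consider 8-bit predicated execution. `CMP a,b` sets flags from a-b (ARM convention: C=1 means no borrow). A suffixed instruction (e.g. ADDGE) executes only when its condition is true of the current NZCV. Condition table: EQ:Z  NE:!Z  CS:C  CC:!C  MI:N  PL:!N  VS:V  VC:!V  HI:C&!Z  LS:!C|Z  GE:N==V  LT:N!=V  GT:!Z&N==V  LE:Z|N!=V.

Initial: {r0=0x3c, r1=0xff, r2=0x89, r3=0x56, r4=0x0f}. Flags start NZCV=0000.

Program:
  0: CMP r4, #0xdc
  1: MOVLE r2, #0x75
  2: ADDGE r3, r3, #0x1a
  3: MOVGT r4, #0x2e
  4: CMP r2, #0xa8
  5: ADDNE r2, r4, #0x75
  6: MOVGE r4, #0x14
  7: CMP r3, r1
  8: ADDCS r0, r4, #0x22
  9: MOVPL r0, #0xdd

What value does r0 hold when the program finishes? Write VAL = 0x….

0: ✓ CMP  NZCV=0000
1: · MOVLE
2: ✓ ADDGE  r3←0x70
3: ✓ MOVGT  r4←0x2e
4: ✓ CMP  NZCV=1000
5: ✓ ADDNE  r2←0xa3
6: · MOVGE
7: ✓ CMP  NZCV=0000
8: · ADDCS
9: ✓ MOVPL  r0←0xdd

VAL = 0xdd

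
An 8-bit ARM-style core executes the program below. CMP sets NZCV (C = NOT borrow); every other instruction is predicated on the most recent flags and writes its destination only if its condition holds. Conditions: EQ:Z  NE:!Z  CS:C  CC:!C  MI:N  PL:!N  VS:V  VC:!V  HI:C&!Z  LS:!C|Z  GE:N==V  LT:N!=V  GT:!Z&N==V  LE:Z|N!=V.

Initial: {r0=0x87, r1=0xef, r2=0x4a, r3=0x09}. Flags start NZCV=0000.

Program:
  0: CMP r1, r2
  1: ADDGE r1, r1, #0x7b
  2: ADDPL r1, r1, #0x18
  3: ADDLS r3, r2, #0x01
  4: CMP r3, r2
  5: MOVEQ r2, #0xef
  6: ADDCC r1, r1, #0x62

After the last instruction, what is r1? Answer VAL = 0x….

VAL = 0x51

[0] flags=1010 → (cmp)
[1] flags=1010 GE?F → skip
[2] flags=1010 PL?F → skip
[3] flags=1010 LS?F → skip
[4] flags=1000 → (cmp)
[5] flags=1000 EQ?F → skip
[6] flags=1000 CC?T → r1=0x51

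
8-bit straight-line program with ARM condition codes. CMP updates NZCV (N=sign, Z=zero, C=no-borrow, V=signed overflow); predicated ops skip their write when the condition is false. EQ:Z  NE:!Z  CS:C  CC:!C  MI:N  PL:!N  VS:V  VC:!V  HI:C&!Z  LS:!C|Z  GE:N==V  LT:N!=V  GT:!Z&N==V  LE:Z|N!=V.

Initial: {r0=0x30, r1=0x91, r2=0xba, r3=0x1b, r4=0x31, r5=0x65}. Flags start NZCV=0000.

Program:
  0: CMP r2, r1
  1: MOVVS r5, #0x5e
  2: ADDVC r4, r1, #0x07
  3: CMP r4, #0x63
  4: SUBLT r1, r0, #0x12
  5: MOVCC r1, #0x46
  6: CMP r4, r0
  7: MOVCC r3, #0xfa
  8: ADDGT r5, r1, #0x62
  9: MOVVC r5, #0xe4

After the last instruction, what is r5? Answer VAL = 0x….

VAL = 0x65

[0] flags=0010 → (cmp)
[1] flags=0010 VS?F → skip
[2] flags=0010 VC?T → r4=0x98
[3] flags=0011 → (cmp)
[4] flags=0011 LT?T → r1=0x1e
[5] flags=0011 CC?F → skip
[6] flags=0011 → (cmp)
[7] flags=0011 CC?F → skip
[8] flags=0011 GT?F → skip
[9] flags=0011 VC?F → skip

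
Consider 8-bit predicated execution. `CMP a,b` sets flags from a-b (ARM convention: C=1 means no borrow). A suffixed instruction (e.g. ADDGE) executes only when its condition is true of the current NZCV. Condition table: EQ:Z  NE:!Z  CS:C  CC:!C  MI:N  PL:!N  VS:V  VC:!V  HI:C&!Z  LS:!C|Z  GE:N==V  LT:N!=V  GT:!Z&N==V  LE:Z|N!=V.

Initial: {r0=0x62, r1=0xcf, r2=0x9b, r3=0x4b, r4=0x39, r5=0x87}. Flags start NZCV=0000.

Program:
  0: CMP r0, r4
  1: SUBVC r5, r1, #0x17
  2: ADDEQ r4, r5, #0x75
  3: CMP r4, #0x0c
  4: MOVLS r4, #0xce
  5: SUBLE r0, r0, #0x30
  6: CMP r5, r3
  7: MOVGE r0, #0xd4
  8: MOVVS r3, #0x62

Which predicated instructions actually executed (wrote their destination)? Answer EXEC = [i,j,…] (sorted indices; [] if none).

[0] flags=0010 → (cmp)
[1] flags=0010 VC?T → r5=0xb8
[2] flags=0010 EQ?F → skip
[3] flags=0010 → (cmp)
[4] flags=0010 LS?F → skip
[5] flags=0010 LE?F → skip
[6] flags=0011 → (cmp)
[7] flags=0011 GE?F → skip
[8] flags=0011 VS?T → r3=0x62

EXEC = [1,8]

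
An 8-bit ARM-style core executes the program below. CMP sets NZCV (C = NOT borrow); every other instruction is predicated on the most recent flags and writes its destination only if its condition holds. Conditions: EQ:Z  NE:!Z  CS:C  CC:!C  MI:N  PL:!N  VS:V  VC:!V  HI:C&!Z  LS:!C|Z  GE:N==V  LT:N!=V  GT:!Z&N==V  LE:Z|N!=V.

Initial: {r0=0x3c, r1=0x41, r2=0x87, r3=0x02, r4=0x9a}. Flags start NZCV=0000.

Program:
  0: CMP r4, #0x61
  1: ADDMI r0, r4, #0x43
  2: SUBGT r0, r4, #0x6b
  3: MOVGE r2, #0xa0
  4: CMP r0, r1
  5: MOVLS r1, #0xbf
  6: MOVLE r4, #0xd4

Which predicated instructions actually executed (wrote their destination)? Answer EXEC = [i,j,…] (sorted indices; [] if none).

[0] flags=0011 → (cmp)
[1] flags=0011 MI?F → skip
[2] flags=0011 GT?F → skip
[3] flags=0011 GE?F → skip
[4] flags=1000 → (cmp)
[5] flags=1000 LS?T → r1=0xbf
[6] flags=1000 LE?T → r4=0xd4

EXEC = [5,6]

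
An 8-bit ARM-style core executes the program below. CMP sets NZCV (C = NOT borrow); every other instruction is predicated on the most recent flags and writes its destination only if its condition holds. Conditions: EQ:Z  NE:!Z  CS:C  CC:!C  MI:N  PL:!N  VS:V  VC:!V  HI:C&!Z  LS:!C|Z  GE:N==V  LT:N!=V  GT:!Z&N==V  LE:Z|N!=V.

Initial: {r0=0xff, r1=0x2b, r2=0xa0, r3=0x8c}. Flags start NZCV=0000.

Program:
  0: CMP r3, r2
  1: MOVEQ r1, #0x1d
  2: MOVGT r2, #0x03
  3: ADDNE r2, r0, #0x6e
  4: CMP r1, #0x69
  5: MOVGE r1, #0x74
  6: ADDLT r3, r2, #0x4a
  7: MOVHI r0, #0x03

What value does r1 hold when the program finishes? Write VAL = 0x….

0: ✓ CMP  NZCV=1000
1: · MOVEQ
2: · MOVGT
3: ✓ ADDNE  r2←0x6d
4: ✓ CMP  NZCV=1000
5: · MOVGE
6: ✓ ADDLT  r3←0xb7
7: · MOVHI

VAL = 0x2b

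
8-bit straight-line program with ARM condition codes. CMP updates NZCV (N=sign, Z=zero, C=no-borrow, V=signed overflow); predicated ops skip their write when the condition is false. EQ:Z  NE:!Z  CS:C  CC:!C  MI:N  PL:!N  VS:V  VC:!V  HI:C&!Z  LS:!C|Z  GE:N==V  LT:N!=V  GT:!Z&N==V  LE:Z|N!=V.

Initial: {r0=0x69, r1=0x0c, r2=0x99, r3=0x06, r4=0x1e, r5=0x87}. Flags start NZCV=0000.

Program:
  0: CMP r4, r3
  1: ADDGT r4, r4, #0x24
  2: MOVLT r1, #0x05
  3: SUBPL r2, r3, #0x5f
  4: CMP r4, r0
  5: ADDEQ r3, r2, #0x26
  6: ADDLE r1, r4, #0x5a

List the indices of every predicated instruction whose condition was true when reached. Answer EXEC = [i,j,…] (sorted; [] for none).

[0] flags=0010 → (cmp)
[1] flags=0010 GT?T → r4=0x42
[2] flags=0010 LT?F → skip
[3] flags=0010 PL?T → r2=0xa7
[4] flags=1000 → (cmp)
[5] flags=1000 EQ?F → skip
[6] flags=1000 LE?T → r1=0x9c

EXEC = [1,3,6]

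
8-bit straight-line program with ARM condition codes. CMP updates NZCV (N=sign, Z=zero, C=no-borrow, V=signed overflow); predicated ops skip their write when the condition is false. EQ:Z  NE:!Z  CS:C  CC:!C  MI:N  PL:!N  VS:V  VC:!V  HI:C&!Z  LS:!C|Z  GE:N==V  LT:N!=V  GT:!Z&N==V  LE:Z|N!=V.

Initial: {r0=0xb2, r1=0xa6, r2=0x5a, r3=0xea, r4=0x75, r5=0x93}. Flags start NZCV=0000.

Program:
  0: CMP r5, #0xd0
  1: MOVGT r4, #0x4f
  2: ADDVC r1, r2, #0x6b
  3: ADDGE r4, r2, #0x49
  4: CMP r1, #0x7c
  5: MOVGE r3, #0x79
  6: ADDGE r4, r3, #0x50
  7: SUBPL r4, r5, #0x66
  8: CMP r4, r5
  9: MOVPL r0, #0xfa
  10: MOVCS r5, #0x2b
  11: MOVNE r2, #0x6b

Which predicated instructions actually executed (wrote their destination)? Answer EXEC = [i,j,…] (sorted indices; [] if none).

EXEC = [2,7,11]

[0] flags=1000 → (cmp)
[1] flags=1000 GT?F → skip
[2] flags=1000 VC?T → r1=0xc5
[3] flags=1000 GE?F → skip
[4] flags=0011 → (cmp)
[5] flags=0011 GE?F → skip
[6] flags=0011 GE?F → skip
[7] flags=0011 PL?T → r4=0x2d
[8] flags=1001 → (cmp)
[9] flags=1001 PL?F → skip
[10] flags=1001 CS?F → skip
[11] flags=1001 NE?T → r2=0x6b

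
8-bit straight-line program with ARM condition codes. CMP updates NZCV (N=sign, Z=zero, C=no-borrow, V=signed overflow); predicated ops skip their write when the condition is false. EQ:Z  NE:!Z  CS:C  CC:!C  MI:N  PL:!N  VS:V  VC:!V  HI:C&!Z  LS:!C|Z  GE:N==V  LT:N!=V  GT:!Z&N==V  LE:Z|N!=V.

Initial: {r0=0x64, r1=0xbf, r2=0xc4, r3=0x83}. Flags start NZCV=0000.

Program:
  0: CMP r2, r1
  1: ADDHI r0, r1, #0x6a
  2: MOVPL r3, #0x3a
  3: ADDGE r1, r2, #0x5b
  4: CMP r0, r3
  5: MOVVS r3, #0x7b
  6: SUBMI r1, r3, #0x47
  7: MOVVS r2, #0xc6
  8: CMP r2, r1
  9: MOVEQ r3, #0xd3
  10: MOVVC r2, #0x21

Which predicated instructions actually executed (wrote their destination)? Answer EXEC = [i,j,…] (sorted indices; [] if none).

EXEC = [1,2,3,6,10]

0: ✓ CMP  NZCV=0010
1: ✓ ADDHI  r0←0x29
2: ✓ MOVPL  r3←0x3a
3: ✓ ADDGE  r1←0x1f
4: ✓ CMP  NZCV=1000
5: · MOVVS
6: ✓ SUBMI  r1←0xf3
7: · MOVVS
8: ✓ CMP  NZCV=1000
9: · MOVEQ
10: ✓ MOVVC  r2←0x21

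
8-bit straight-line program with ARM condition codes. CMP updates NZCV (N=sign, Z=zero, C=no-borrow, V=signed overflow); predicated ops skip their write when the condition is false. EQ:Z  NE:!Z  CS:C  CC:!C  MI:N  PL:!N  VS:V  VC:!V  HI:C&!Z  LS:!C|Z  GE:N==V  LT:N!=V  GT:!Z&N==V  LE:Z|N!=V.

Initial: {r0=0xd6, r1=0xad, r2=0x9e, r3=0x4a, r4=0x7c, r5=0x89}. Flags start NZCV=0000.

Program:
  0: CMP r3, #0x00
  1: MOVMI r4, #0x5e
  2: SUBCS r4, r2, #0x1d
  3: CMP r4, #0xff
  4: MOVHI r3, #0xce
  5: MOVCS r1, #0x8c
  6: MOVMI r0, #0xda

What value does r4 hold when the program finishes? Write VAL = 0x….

0: ✓ CMP  NZCV=0010
1: · MOVMI
2: ✓ SUBCS  r4←0x81
3: ✓ CMP  NZCV=1000
4: · MOVHI
5: · MOVCS
6: ✓ MOVMI  r0←0xda

VAL = 0x81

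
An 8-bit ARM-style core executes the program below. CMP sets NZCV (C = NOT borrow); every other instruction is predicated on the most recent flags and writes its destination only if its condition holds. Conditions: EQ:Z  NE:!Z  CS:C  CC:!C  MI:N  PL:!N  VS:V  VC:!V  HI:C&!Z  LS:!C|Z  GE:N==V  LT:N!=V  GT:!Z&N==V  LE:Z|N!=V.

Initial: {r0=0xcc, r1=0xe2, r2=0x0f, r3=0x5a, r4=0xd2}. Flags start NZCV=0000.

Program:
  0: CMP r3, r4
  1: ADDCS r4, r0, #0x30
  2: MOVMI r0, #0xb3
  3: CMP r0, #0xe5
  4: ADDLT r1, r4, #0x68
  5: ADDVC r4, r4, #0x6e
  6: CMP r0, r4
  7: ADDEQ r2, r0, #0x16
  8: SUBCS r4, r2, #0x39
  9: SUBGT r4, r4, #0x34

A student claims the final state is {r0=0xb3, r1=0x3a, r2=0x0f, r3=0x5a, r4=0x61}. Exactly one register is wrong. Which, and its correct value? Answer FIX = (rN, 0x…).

0: ✓ CMP  NZCV=1001
1: · ADDCS
2: ✓ MOVMI  r0←0xb3
3: ✓ CMP  NZCV=1000
4: ✓ ADDLT  r1←0x3a
5: ✓ ADDVC  r4←0x40
6: ✓ CMP  NZCV=0011
7: · ADDEQ
8: ✓ SUBCS  r4←0xd6
9: · SUBGT

FIX = (r4, 0xd6)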